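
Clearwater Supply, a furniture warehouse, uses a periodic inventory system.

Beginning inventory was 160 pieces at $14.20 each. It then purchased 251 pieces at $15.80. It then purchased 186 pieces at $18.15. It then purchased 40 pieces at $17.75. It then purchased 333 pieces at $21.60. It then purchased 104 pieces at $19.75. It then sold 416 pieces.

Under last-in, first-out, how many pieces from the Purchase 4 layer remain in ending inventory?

21

Sale 1 (416) [LIFO — newest first]: 104 @ $19.75 + 312 @ $21.60 = $8,793.20
Ending inventory: 160 @ $14.20 + 251 @ $15.80 + 186 @ $18.15 + 40 @ $17.75 + 21 @ $21.60 = $10,777.30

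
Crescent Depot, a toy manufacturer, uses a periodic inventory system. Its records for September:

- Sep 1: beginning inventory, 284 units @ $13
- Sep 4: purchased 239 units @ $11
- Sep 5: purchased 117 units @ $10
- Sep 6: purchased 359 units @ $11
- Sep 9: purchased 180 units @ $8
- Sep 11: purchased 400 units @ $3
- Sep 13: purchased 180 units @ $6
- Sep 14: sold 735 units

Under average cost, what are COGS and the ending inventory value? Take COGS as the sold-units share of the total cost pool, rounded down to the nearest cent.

COGS = $6,334.62; ending inventory = $8,825.38

Sep 14, sell 735: 735/1759 × $15,160.00 → $6,334.62
Ending inventory (cost pool remaining) = $8,825.38
Check: goods available $15,160.00 = COGS $6,334.62 + ending $8,825.38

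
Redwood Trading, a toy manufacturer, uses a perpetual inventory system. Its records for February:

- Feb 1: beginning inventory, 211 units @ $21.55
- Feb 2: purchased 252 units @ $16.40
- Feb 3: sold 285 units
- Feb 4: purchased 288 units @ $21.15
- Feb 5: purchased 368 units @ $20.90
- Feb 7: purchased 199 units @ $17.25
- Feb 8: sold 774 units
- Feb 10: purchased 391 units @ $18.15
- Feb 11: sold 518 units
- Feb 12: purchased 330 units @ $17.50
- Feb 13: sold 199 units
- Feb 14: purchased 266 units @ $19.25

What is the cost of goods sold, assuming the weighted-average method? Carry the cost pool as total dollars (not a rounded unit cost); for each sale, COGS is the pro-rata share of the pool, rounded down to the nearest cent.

After Feb 1: 211 on hand, pool $4,547.05 (≈ $21.5500 each)
After Feb 2: 463 on hand, pool $8,679.85 (≈ $18.7470 each)
Feb 3, sell 285: 285/463 × $8,679.85 → $5,342.88
After Feb 4: 466 on hand, pool $9,428.17 (≈ $20.2321 each)
After Feb 5: 834 on hand, pool $17,119.37 (≈ $20.5268 each)
After Feb 7: 1033 on hand, pool $20,552.12 (≈ $19.8956 each)
Feb 8, sell 774: 774/1033 × $20,552.12 → $15,399.16
After Feb 10: 650 on hand, pool $12,249.61 (≈ $18.8456 each)
Feb 11, sell 518: 518/650 × $12,249.61 → $9,761.99
After Feb 12: 462 on hand, pool $8,262.62 (≈ $17.8845 each)
Feb 13, sell 199: 199/462 × $8,262.62 → $3,559.00
After Feb 14: 529 on hand, pool $9,824.12 (≈ $18.5711 each)
Total COGS = $5,342.88 + $15,399.16 + $9,761.99 + $3,559.00 = $34,063.03
Ending inventory (cost pool remaining) = $9,824.12

COGS = $34,063.03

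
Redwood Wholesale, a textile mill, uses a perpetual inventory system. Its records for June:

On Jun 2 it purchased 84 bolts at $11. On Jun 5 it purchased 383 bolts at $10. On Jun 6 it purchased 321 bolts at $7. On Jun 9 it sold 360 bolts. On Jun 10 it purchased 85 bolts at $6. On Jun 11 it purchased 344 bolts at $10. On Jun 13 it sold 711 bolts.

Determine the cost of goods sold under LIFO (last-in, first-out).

COGS = $9,407

Jun 9, 360 sold [LIFO — newest first]: 321 @ $7 + 39 @ $10 = $2,637
Jun 13, 711 sold [LIFO — newest first]: 344 @ $10 + 85 @ $6 + 282 @ $10 = $6,770
Total COGS = $2,637 + $6,770 = $9,407
Ending inventory: 84 @ $11 + 62 @ $10 = $1,544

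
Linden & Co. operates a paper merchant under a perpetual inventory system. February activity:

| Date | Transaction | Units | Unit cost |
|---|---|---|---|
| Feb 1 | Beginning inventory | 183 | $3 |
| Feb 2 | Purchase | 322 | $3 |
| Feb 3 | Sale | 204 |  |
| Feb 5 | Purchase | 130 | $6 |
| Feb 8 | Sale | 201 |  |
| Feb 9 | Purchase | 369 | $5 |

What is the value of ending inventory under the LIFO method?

Feb 3, 204 sold [LIFO — newest first]: 204 @ $3 = $612
Feb 8, 201 sold [LIFO — newest first]: 130 @ $6 + 71 @ $3 = $993
Total COGS = $612 + $993 = $1,605
Ending inventory: 183 @ $3 + 47 @ $3 + 369 @ $5 = $2,535

Ending inventory = $2,535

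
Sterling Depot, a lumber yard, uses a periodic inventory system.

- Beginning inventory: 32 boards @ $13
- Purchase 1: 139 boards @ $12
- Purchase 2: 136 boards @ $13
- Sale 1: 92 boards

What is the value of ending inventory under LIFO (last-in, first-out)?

Sale 1 (92) [LIFO — newest first]: 92 @ $13 = $1,196
Ending inventory: 32 @ $13 + 139 @ $12 + 44 @ $13 = $2,656

Ending inventory = $2,656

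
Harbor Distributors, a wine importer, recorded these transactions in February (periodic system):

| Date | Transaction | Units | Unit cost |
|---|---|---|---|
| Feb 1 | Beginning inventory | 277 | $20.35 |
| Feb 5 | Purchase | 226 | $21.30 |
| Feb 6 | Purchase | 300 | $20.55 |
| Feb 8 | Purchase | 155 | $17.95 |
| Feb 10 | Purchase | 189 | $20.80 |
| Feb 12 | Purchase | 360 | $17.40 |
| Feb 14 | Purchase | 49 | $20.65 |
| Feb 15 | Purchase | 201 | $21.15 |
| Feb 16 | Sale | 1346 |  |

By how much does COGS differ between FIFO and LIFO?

$426.75

FIFO COGS: 277 @ $20.35 + 226 @ $21.30 + 300 @ $20.55 + 155 @ $17.95 + 189 @ $20.80 + 199 @ $17.40 = $26,791.80
LIFO COGS: 201 @ $21.15 + 49 @ $20.65 + 360 @ $17.40 + 189 @ $20.80 + 155 @ $17.95 + 300 @ $20.55 + 92 @ $21.30 = $26,365.05
Difference = |$26,791.80 − $26,365.05| = $426.75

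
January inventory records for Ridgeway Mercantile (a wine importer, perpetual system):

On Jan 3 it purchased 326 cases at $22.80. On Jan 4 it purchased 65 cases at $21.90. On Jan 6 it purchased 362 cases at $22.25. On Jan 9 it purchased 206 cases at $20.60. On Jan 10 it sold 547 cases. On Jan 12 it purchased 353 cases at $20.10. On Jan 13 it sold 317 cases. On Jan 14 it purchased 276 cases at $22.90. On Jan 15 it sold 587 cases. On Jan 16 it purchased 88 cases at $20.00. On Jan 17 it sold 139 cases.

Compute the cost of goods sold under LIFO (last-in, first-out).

Jan 10, 547 sold [LIFO — newest first]: 206 @ $20.60 + 341 @ $22.25 = $11,830.85
Jan 13, 317 sold [LIFO — newest first]: 317 @ $20.10 = $6,371.70
Jan 15, 587 sold [LIFO — newest first]: 276 @ $22.90 + 36 @ $20.10 + 21 @ $22.25 + 65 @ $21.90 + 189 @ $22.80 = $13,243.95
Jan 17, 139 sold [LIFO — newest first]: 88 @ $20.00 + 51 @ $22.80 = $2,922.80
Total COGS = $11,830.85 + $6,371.70 + $13,243.95 + $2,922.80 = $34,369.30
Ending inventory: 86 @ $22.80 = $1,960.80

COGS = $34,369.30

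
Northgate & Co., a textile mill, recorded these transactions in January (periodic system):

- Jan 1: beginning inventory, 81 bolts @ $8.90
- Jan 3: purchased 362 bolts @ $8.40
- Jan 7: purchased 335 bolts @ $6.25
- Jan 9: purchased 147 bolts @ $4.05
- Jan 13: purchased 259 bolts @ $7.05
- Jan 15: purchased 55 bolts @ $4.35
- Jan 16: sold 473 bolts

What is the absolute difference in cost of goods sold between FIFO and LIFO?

$1,213.65

FIFO COGS: 81 @ $8.90 + 362 @ $8.40 + 30 @ $6.25 = $3,949.20
LIFO COGS: 55 @ $4.35 + 259 @ $7.05 + 147 @ $4.05 + 12 @ $6.25 = $2,735.55
Difference = |$3,949.20 − $2,735.55| = $1,213.65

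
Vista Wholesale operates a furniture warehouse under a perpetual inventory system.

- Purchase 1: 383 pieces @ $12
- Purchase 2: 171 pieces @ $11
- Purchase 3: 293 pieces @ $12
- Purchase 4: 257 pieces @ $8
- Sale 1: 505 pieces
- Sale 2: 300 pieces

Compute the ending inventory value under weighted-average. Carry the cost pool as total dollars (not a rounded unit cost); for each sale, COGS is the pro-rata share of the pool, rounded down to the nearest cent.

Ending inventory = $3,263.28

After Purchase 1: 383 on hand, pool $4,596.00 (≈ $12.0000 each)
After Purchase 2: 554 on hand, pool $6,477.00 (≈ $11.6913 each)
After Purchase 3: 847 on hand, pool $9,993.00 (≈ $11.7981 each)
After Purchase 4: 1104 on hand, pool $12,049.00 (≈ $10.9139 each)
Sale 1, sell 505: 505/1104 × $12,049.00 → $5,511.54
Sale 2, sell 300: 300/599 × $6,537.46 → $3,274.18
Total COGS = $5,511.54 + $3,274.18 = $8,785.72
Ending inventory (cost pool remaining) = $3,263.28
Check: goods available $12,049.00 = COGS $8,785.72 + ending $3,263.28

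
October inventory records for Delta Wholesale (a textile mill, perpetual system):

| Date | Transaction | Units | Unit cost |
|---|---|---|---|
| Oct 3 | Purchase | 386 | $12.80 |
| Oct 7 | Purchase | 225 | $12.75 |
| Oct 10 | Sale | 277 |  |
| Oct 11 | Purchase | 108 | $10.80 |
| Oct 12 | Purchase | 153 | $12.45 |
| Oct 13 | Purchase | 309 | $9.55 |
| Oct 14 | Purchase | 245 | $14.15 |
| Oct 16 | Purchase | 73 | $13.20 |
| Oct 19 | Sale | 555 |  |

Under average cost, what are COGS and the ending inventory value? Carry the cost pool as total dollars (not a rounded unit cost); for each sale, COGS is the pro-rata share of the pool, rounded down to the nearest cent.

COGS = $10,226.65; ending inventory = $8,035.45

After Oct 3: 386 on hand, pool $4,940.80 (≈ $12.8000 each)
After Oct 7: 611 on hand, pool $7,809.55 (≈ $12.7816 each)
Oct 10, sell 277: 277/611 × $7,809.55 → $3,540.49
After Oct 11: 442 on hand, pool $5,435.46 (≈ $12.2974 each)
After Oct 12: 595 on hand, pool $7,340.31 (≈ $12.3367 each)
After Oct 13: 904 on hand, pool $10,291.26 (≈ $11.3841 each)
After Oct 14: 1149 on hand, pool $13,758.01 (≈ $11.9739 each)
After Oct 16: 1222 on hand, pool $14,721.61 (≈ $12.0471 each)
Oct 19, sell 555: 555/1222 × $14,721.61 → $6,686.16
Total COGS = $3,540.49 + $6,686.16 = $10,226.65
Ending inventory (cost pool remaining) = $8,035.45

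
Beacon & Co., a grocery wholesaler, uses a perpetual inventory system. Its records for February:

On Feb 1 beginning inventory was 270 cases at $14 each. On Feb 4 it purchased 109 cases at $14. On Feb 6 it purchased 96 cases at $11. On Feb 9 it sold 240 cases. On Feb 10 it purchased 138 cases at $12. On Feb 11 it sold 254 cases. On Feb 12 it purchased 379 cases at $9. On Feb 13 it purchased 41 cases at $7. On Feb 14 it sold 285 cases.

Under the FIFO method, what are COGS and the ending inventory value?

Feb 9, 240 sold [FIFO — oldest first]: 240 @ $14 = $3,360
Feb 11, 254 sold [FIFO — oldest first]: 30 @ $14 + 109 @ $14 + 96 @ $11 + 19 @ $12 = $3,230
Feb 14, 285 sold [FIFO — oldest first]: 119 @ $12 + 166 @ $9 = $2,922
Total COGS = $3,360 + $3,230 + $2,922 = $9,512
Ending inventory: 213 @ $9 + 41 @ $7 = $2,204
Check: goods available $11,716 = COGS $9,512 + ending $2,204

COGS = $9,512; ending inventory = $2,204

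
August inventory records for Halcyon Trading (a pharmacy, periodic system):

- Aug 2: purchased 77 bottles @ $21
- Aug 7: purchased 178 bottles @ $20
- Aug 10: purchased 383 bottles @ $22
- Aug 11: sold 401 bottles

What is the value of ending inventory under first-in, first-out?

Ending inventory = $5,214

Aug 11, 401 sold [FIFO — oldest first]: 77 @ $21 + 178 @ $20 + 146 @ $22 = $8,389
Ending inventory: 237 @ $22 = $5,214
Check: goods available $13,603 = COGS $8,389 + ending $5,214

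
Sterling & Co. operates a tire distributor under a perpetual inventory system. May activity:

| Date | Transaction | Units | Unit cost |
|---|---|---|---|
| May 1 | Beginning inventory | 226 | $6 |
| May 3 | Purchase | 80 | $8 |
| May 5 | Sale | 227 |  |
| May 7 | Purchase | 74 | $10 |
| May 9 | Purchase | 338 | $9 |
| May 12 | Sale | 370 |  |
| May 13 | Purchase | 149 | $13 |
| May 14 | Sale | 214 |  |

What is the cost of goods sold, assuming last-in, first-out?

COGS = $7,379

May 5, 227 sold [LIFO — newest first]: 80 @ $8 + 147 @ $6 = $1,522
May 12, 370 sold [LIFO — newest first]: 338 @ $9 + 32 @ $10 = $3,362
May 14, 214 sold [LIFO — newest first]: 149 @ $13 + 42 @ $10 + 23 @ $6 = $2,495
Total COGS = $1,522 + $3,362 + $2,495 = $7,379
Ending inventory: 56 @ $6 = $336
Check: goods available $7,715 = COGS $7,379 + ending $336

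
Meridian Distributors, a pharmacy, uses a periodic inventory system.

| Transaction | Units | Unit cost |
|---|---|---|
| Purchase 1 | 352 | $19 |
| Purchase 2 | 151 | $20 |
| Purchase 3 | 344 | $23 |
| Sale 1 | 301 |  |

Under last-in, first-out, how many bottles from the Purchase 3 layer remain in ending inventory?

43

Sale 1 (301) [LIFO — newest first]: 301 @ $23 = $6,923
Ending inventory: 352 @ $19 + 151 @ $20 + 43 @ $23 = $10,697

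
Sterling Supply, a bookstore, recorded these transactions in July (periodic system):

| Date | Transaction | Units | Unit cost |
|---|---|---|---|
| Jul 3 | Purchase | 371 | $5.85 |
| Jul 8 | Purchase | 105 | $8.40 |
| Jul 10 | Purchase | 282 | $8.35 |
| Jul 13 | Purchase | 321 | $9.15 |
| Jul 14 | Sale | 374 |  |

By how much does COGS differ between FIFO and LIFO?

FIFO COGS: 371 @ $5.85 + 3 @ $8.40 = $2,195.55
LIFO COGS: 321 @ $9.15 + 53 @ $8.35 = $3,379.70
Difference = |$2,195.55 − $3,379.70| = $1,184.15

$1,184.15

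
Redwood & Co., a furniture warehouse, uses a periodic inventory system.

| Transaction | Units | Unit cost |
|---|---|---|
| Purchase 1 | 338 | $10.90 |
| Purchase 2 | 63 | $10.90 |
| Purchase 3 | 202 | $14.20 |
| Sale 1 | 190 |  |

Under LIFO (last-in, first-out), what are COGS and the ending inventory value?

Sale 1 (190) [LIFO — newest first]: 190 @ $14.20 = $2,698.00
Ending inventory: 338 @ $10.90 + 63 @ $10.90 + 12 @ $14.20 = $4,541.30
Check: goods available $7,239.30 = COGS $2,698.00 + ending $4,541.30

COGS = $2,698.00; ending inventory = $4,541.30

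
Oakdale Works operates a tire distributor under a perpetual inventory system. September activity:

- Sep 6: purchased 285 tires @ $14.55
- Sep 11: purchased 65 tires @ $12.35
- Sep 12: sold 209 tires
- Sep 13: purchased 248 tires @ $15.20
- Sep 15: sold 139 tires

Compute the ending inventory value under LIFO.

Sep 12, 209 sold [LIFO — newest first]: 65 @ $12.35 + 144 @ $14.55 = $2,897.95
Sep 15, 139 sold [LIFO — newest first]: 139 @ $15.20 = $2,112.80
Total COGS = $2,897.95 + $2,112.80 = $5,010.75
Ending inventory: 141 @ $14.55 + 109 @ $15.20 = $3,708.35

Ending inventory = $3,708.35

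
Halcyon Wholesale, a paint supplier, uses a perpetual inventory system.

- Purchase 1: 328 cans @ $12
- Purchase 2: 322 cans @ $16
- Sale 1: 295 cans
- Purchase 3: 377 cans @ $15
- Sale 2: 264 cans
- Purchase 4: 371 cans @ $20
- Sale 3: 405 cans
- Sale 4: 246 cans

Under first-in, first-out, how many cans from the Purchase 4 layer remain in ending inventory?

188

Sale 1 (295) [FIFO — oldest first]: 295 @ $12 = $3,540
Sale 2 (264) [FIFO — oldest first]: 33 @ $12 + 231 @ $16 = $4,092
Sale 3 (405) [FIFO — oldest first]: 91 @ $16 + 314 @ $15 = $6,166
Sale 4 (246) [FIFO — oldest first]: 63 @ $15 + 183 @ $20 = $4,605
Total COGS = $3,540 + $4,092 + $6,166 + $4,605 = $18,403
Ending inventory: 188 @ $20 = $3,760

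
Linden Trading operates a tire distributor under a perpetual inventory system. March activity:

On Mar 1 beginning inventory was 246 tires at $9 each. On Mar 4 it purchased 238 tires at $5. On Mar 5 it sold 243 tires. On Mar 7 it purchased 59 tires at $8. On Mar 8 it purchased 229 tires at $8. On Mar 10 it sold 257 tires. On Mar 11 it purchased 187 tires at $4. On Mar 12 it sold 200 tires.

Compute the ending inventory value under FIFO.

Mar 5, 243 sold [FIFO — oldest first]: 243 @ $9 = $2,187
Mar 10, 257 sold [FIFO — oldest first]: 3 @ $9 + 238 @ $5 + 16 @ $8 = $1,345
Mar 12, 200 sold [FIFO — oldest first]: 43 @ $8 + 157 @ $8 = $1,600
Total COGS = $2,187 + $1,345 + $1,600 = $5,132
Ending inventory: 72 @ $8 + 187 @ $4 = $1,324

Ending inventory = $1,324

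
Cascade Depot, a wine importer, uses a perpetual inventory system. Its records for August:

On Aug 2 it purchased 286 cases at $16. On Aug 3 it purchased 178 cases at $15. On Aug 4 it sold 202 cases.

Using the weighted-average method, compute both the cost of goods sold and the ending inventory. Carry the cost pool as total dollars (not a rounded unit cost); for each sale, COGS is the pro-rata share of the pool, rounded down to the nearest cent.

COGS = $3,154.50; ending inventory = $4,091.50

After Aug 2: 286 on hand, pool $4,576.00 (≈ $16.0000 each)
After Aug 3: 464 on hand, pool $7,246.00 (≈ $15.6164 each)
Aug 4, sell 202: 202/464 × $7,246.00 → $3,154.50
Ending inventory (cost pool remaining) = $4,091.50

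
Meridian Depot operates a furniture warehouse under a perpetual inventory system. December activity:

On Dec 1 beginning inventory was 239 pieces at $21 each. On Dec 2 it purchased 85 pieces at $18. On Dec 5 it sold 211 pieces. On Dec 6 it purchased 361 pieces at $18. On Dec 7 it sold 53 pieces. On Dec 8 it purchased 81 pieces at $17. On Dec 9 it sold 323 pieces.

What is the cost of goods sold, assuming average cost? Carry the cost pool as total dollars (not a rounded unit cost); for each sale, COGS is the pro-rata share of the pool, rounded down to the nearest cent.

COGS = $11,151.68

After Dec 1: 239 on hand, pool $5,019.00 (≈ $21.0000 each)
After Dec 2: 324 on hand, pool $6,549.00 (≈ $20.2130 each)
Dec 5, sell 211: 211/324 × $6,549.00 → $4,264.93
After Dec 6: 474 on hand, pool $8,782.07 (≈ $18.5276 each)
Dec 7, sell 53: 53/474 × $8,782.07 → $981.96
After Dec 8: 502 on hand, pool $9,177.11 (≈ $18.2811 each)
Dec 9, sell 323: 323/502 × $9,177.11 → $5,904.79
Total COGS = $4,264.93 + $981.96 + $5,904.79 = $11,151.68
Ending inventory (cost pool remaining) = $3,272.32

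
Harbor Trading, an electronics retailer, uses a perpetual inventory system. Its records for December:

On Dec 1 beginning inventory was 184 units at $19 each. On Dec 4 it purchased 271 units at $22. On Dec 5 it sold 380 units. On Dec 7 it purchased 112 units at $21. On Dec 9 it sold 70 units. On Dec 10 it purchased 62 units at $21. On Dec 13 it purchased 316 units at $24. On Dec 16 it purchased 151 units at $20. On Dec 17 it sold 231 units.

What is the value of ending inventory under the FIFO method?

Ending inventory = $9,356

Dec 5, 380 sold [FIFO — oldest first]: 184 @ $19 + 196 @ $22 = $7,808
Dec 9, 70 sold [FIFO — oldest first]: 70 @ $22 = $1,540
Dec 17, 231 sold [FIFO — oldest first]: 5 @ $22 + 112 @ $21 + 62 @ $21 + 52 @ $24 = $5,012
Total COGS = $7,808 + $1,540 + $5,012 = $14,360
Ending inventory: 264 @ $24 + 151 @ $20 = $9,356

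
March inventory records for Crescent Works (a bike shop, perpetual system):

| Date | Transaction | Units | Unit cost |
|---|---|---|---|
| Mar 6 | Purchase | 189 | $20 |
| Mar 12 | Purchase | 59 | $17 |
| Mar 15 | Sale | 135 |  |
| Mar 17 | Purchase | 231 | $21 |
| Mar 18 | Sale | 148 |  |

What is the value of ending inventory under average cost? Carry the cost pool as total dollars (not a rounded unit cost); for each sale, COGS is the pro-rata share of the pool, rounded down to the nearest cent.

After Mar 6: 189 on hand, pool $3,780.00 (≈ $20.0000 each)
After Mar 12: 248 on hand, pool $4,783.00 (≈ $19.2863 each)
Mar 15, sell 135: 135/248 × $4,783.00 → $2,603.64
After Mar 17: 344 on hand, pool $7,030.36 (≈ $20.4371 each)
Mar 18, sell 148: 148/344 × $7,030.36 → $3,024.68
Total COGS = $2,603.64 + $3,024.68 = $5,628.32
Ending inventory (cost pool remaining) = $4,005.68

Ending inventory = $4,005.68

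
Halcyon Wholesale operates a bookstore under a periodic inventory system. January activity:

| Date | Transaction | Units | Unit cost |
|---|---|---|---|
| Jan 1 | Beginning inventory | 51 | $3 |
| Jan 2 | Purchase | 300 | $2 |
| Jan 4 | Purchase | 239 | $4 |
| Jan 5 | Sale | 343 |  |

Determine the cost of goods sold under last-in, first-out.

COGS = $1,164

Jan 5, 343 sold [LIFO — newest first]: 239 @ $4 + 104 @ $2 = $1,164
Ending inventory: 51 @ $3 + 196 @ $2 = $545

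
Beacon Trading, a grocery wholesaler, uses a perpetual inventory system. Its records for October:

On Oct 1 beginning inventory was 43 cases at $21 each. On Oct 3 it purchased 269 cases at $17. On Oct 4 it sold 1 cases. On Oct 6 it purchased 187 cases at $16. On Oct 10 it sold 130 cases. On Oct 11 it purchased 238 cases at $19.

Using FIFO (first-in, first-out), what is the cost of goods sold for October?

COGS = $2,399

Oct 4, 1 sold [FIFO — oldest first]: 1 @ $21 = $21
Oct 10, 130 sold [FIFO — oldest first]: 42 @ $21 + 88 @ $17 = $2,378
Total COGS = $21 + $2,378 = $2,399
Ending inventory: 181 @ $17 + 187 @ $16 + 238 @ $19 = $10,591
Check: goods available $12,990 = COGS $2,399 + ending $10,591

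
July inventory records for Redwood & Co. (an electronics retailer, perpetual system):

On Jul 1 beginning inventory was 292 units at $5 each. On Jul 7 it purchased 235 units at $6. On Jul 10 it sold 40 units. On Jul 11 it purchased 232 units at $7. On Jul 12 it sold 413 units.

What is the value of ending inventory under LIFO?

Jul 10, 40 sold [LIFO — newest first]: 40 @ $6 = $240
Jul 12, 413 sold [LIFO — newest first]: 232 @ $7 + 181 @ $6 = $2,710
Total COGS = $240 + $2,710 = $2,950
Ending inventory: 292 @ $5 + 14 @ $6 = $1,544
Check: goods available $4,494 = COGS $2,950 + ending $1,544

Ending inventory = $1,544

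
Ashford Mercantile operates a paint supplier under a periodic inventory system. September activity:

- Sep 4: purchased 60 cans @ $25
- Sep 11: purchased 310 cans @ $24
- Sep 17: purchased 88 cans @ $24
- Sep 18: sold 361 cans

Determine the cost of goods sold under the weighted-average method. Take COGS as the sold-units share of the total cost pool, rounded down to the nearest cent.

COGS = $8,711.29

Sep 18, sell 361: 361/458 × $11,052.00 → $8,711.29
Ending inventory (cost pool remaining) = $2,340.71
Check: goods available $11,052.00 = COGS $8,711.29 + ending $2,340.71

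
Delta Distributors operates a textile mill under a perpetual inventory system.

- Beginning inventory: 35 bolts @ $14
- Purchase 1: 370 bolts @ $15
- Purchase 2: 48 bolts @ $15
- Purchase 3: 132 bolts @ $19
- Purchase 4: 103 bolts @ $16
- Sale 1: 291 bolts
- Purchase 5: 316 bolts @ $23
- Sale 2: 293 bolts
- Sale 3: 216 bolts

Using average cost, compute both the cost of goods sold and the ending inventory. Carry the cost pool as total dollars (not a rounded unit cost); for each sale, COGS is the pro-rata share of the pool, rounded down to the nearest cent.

COGS = $14,302.29; ending inventory = $3,881.71

After Beginning: 35 on hand, pool $490.00 (≈ $14.0000 each)
After Purchase 1: 405 on hand, pool $6,040.00 (≈ $14.9136 each)
After Purchase 2: 453 on hand, pool $6,760.00 (≈ $14.9227 each)
After Purchase 3: 585 on hand, pool $9,268.00 (≈ $15.8427 each)
After Purchase 4: 688 on hand, pool $10,916.00 (≈ $15.8663 each)
Sale 1, sell 291: 291/688 × $10,916.00 → $4,617.08
After Purchase 5: 713 on hand, pool $13,566.92 (≈ $19.0279 each)
Sale 2, sell 293: 293/713 × $13,566.92 → $5,575.18
Sale 3, sell 216: 216/420 × $7,991.74 → $4,110.03
Total COGS = $4,617.08 + $5,575.18 + $4,110.03 = $14,302.29
Ending inventory (cost pool remaining) = $3,881.71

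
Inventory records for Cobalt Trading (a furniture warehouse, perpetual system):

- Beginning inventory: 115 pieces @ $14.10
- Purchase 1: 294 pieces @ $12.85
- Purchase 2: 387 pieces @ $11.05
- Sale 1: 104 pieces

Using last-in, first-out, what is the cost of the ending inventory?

Sale 1 (104) [LIFO — newest first]: 104 @ $11.05 = $1,149.20
Ending inventory: 115 @ $14.10 + 294 @ $12.85 + 283 @ $11.05 = $8,526.55
Check: goods available $9,675.75 = COGS $1,149.20 + ending $8,526.55

Ending inventory = $8,526.55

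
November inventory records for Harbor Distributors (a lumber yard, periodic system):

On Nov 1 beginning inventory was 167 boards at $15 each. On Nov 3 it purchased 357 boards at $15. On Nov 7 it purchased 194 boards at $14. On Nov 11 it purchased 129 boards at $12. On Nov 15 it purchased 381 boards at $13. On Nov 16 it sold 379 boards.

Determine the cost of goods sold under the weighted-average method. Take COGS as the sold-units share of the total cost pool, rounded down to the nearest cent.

Nov 16, sell 379: 379/1228 × $17,077.00 → $5,270.50
Ending inventory (cost pool remaining) = $11,806.50

COGS = $5,270.50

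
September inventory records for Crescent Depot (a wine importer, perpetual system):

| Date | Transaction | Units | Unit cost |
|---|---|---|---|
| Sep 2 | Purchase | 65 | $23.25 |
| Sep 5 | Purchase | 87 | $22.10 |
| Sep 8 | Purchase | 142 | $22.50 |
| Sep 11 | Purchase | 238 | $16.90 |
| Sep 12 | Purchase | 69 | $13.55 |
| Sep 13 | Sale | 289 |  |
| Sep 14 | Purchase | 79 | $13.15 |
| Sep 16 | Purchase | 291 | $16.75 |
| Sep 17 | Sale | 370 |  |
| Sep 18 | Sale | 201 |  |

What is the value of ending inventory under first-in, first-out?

Sep 13, 289 sold [FIFO — oldest first]: 65 @ $23.25 + 87 @ $22.10 + 137 @ $22.50 = $6,516.45
Sep 17, 370 sold [FIFO — oldest first]: 5 @ $22.50 + 238 @ $16.90 + 69 @ $13.55 + 58 @ $13.15 = $5,832.35
Sep 18, 201 sold [FIFO — oldest first]: 21 @ $13.15 + 180 @ $16.75 = $3,291.15
Total COGS = $6,516.45 + $5,832.35 + $3,291.15 = $15,639.95
Ending inventory: 111 @ $16.75 = $1,859.25
Check: goods available $17,499.20 = COGS $15,639.95 + ending $1,859.25

Ending inventory = $1,859.25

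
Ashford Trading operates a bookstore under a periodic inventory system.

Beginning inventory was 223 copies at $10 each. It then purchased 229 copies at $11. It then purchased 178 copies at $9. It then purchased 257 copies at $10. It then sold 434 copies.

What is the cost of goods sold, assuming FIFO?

Sale 1 (434) [FIFO — oldest first]: 223 @ $10 + 211 @ $11 = $4,551
Ending inventory: 18 @ $11 + 178 @ $9 + 257 @ $10 = $4,370
Check: goods available $8,921 = COGS $4,551 + ending $4,370

COGS = $4,551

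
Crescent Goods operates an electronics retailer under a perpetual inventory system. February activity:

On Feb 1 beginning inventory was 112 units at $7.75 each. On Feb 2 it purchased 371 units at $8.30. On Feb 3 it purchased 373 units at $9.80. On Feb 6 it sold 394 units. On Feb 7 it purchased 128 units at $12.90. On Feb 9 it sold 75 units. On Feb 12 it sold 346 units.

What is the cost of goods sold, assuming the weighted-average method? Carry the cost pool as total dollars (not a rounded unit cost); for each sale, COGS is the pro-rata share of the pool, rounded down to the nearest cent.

After Feb 1: 112 on hand, pool $868.00 (≈ $7.7500 each)
After Feb 2: 483 on hand, pool $3,947.30 (≈ $8.1725 each)
After Feb 3: 856 on hand, pool $7,602.70 (≈ $8.8817 each)
Feb 6, sell 394: 394/856 × $7,602.70 → $3,499.37
After Feb 7: 590 on hand, pool $5,754.53 (≈ $9.7534 each)
Feb 9, sell 75: 75/590 × $5,754.53 → $731.50
Feb 12, sell 346: 346/515 × $5,023.03 → $3,374.69
Total COGS = $3,499.37 + $731.50 + $3,374.69 = $7,605.56
Ending inventory (cost pool remaining) = $1,648.34

COGS = $7,605.56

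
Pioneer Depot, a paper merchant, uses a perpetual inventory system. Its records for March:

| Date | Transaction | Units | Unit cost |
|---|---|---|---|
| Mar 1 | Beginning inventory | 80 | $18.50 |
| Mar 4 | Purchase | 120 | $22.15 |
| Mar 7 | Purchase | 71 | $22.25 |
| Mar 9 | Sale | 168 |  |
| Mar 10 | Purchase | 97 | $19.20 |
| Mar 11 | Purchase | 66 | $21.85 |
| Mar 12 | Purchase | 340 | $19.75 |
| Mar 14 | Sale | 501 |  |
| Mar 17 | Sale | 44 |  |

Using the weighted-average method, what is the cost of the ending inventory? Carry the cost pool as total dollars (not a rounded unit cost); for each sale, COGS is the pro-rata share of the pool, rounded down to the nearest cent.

Ending inventory = $1,227.32

After Mar 1: 80 on hand, pool $1,480.00 (≈ $18.5000 each)
After Mar 4: 200 on hand, pool $4,138.00 (≈ $20.6900 each)
After Mar 7: 271 on hand, pool $5,717.75 (≈ $21.0987 each)
Mar 9, sell 168: 168/271 × $5,717.75 → $3,544.58
After Mar 10: 200 on hand, pool $4,035.57 (≈ $20.1778 each)
After Mar 11: 266 on hand, pool $5,477.67 (≈ $20.5927 each)
After Mar 12: 606 on hand, pool $12,192.67 (≈ $20.1199 each)
Mar 14, sell 501: 501/606 × $12,192.67 → $10,080.07
Mar 17, sell 44: 44/105 × $2,112.60 → $885.28
Total COGS = $3,544.58 + $10,080.07 + $885.28 = $14,509.93
Ending inventory (cost pool remaining) = $1,227.32
Check: goods available $15,737.25 = COGS $14,509.93 + ending $1,227.32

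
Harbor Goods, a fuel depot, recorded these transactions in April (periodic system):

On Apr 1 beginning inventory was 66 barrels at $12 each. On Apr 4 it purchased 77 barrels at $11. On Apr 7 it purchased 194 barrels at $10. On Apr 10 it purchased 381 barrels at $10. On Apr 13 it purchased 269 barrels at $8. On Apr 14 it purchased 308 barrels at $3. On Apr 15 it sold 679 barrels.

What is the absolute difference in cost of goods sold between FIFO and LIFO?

$2,903

FIFO COGS: 66 @ $12 + 77 @ $11 + 194 @ $10 + 342 @ $10 = $6,999
LIFO COGS: 308 @ $3 + 269 @ $8 + 102 @ $10 = $4,096
Difference = |$6,999 − $4,096| = $2,903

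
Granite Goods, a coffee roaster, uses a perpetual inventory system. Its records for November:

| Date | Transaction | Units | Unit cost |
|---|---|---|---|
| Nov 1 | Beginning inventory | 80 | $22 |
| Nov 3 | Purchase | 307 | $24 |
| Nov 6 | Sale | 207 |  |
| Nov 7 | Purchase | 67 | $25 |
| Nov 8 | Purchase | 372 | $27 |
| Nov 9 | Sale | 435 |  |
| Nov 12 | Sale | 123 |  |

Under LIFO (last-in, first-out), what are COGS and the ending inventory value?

Nov 6, 207 sold [LIFO — newest first]: 207 @ $24 = $4,968
Nov 9, 435 sold [LIFO — newest first]: 372 @ $27 + 63 @ $25 = $11,619
Nov 12, 123 sold [LIFO — newest first]: 4 @ $25 + 100 @ $24 + 19 @ $22 = $2,918
Total COGS = $4,968 + $11,619 + $2,918 = $19,505
Ending inventory: 61 @ $22 = $1,342
Check: goods available $20,847 = COGS $19,505 + ending $1,342

COGS = $19,505; ending inventory = $1,342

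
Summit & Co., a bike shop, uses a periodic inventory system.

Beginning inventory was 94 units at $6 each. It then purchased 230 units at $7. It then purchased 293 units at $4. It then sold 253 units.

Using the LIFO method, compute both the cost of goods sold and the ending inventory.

COGS = $1,012; ending inventory = $2,334

Sale 1 (253) [LIFO — newest first]: 253 @ $4 = $1,012
Ending inventory: 94 @ $6 + 230 @ $7 + 40 @ $4 = $2,334
Check: goods available $3,346 = COGS $1,012 + ending $2,334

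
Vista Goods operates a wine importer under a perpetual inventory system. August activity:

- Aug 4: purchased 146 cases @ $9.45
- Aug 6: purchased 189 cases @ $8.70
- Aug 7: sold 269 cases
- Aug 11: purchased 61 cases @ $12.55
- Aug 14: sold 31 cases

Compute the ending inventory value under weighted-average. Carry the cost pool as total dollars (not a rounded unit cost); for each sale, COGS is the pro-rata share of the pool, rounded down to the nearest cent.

After Aug 4: 146 on hand, pool $1,379.70 (≈ $9.4500 each)
After Aug 6: 335 on hand, pool $3,024.00 (≈ $9.0269 each)
Aug 7, sell 269: 269/335 × $3,024.00 → $2,428.22
After Aug 11: 127 on hand, pool $1,361.33 (≈ $10.7191 each)
Aug 14, sell 31: 31/127 × $1,361.33 → $332.29
Total COGS = $2,428.22 + $332.29 = $2,760.51
Ending inventory (cost pool remaining) = $1,029.04

Ending inventory = $1,029.04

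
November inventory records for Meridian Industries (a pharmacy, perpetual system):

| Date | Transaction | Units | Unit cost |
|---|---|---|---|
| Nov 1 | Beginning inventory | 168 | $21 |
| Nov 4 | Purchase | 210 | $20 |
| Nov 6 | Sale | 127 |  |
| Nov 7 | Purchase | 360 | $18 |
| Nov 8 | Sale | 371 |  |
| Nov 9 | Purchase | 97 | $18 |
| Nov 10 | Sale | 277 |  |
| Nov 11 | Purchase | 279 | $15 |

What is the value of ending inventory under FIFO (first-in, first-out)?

Ending inventory = $5,265

Nov 6, 127 sold [FIFO — oldest first]: 127 @ $21 = $2,667
Nov 8, 371 sold [FIFO — oldest first]: 41 @ $21 + 210 @ $20 + 120 @ $18 = $7,221
Nov 10, 277 sold [FIFO — oldest first]: 240 @ $18 + 37 @ $18 = $4,986
Total COGS = $2,667 + $7,221 + $4,986 = $14,874
Ending inventory: 60 @ $18 + 279 @ $15 = $5,265
Check: goods available $20,139 = COGS $14,874 + ending $5,265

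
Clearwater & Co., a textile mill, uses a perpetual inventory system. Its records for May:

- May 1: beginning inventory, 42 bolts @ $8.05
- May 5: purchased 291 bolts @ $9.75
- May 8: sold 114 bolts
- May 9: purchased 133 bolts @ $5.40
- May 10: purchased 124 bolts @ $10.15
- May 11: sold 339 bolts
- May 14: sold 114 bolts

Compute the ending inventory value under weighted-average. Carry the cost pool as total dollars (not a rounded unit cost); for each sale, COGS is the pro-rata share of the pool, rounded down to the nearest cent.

Ending inventory = $196.43

After May 1: 42 on hand, pool $338.10 (≈ $8.0500 each)
After May 5: 333 on hand, pool $3,175.35 (≈ $9.5356 each)
May 8, sell 114: 114/333 × $3,175.35 → $1,087.05
After May 9: 352 on hand, pool $2,806.50 (≈ $7.9730 each)
After May 10: 476 on hand, pool $4,065.10 (≈ $8.5401 each)
May 11, sell 339: 339/476 × $4,065.10 → $2,895.10
May 14, sell 114: 114/137 × $1,170.00 → $973.57
Total COGS = $1,087.05 + $2,895.10 + $973.57 = $4,955.72
Ending inventory (cost pool remaining) = $196.43
Check: goods available $5,152.15 = COGS $4,955.72 + ending $196.43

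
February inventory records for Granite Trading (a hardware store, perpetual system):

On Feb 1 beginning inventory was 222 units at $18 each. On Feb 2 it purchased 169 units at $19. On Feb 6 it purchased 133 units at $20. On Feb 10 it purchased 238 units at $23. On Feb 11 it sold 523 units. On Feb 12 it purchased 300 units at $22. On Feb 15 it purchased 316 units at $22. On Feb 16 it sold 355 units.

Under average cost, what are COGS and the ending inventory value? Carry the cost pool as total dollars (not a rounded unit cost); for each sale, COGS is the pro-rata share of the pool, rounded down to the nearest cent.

COGS = $18,154.00; ending inventory = $10,739.00

After Feb 1: 222 on hand, pool $3,996.00 (≈ $18.0000 each)
After Feb 2: 391 on hand, pool $7,207.00 (≈ $18.4322 each)
After Feb 6: 524 on hand, pool $9,867.00 (≈ $18.8302 each)
After Feb 10: 762 on hand, pool $15,341.00 (≈ $20.1325 each)
Feb 11, sell 523: 523/762 × $15,341.00 → $10,529.32
After Feb 12: 539 on hand, pool $11,411.68 (≈ $21.1719 each)
After Feb 15: 855 on hand, pool $18,363.68 (≈ $21.4780 each)
Feb 16, sell 355: 355/855 × $18,363.68 → $7,624.68
Total COGS = $10,529.32 + $7,624.68 = $18,154.00
Ending inventory (cost pool remaining) = $10,739.00
Check: goods available $28,893.00 = COGS $18,154.00 + ending $10,739.00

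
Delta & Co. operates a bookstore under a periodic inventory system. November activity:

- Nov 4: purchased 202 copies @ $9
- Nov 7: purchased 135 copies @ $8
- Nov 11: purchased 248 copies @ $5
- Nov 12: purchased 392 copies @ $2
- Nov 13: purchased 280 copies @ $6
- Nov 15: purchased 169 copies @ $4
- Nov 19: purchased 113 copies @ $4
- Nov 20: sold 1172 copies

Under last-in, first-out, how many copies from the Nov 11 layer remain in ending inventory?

Nov 20, 1172 sold [LIFO — newest first]: 113 @ $4 + 169 @ $4 + 280 @ $6 + 392 @ $2 + 218 @ $5 = $4,682
Ending inventory: 202 @ $9 + 135 @ $8 + 30 @ $5 = $3,048

30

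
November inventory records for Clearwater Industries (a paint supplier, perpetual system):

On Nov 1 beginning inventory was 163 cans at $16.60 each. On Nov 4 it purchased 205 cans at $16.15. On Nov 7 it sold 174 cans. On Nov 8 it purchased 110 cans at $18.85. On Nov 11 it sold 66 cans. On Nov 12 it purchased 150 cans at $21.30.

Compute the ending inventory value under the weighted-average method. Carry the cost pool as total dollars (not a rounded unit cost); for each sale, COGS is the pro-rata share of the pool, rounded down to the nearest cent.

Ending inventory = $7,301.50

After Nov 1: 163 on hand, pool $2,705.80 (≈ $16.6000 each)
After Nov 4: 368 on hand, pool $6,016.55 (≈ $16.3493 each)
Nov 7, sell 174: 174/368 × $6,016.55 → $2,844.78
After Nov 8: 304 on hand, pool $5,245.27 (≈ $17.2542 each)
Nov 11, sell 66: 66/304 × $5,245.27 → $1,138.77
After Nov 12: 388 on hand, pool $7,301.50 (≈ $18.8183 each)
Total COGS = $2,844.78 + $1,138.77 = $3,983.55
Ending inventory (cost pool remaining) = $7,301.50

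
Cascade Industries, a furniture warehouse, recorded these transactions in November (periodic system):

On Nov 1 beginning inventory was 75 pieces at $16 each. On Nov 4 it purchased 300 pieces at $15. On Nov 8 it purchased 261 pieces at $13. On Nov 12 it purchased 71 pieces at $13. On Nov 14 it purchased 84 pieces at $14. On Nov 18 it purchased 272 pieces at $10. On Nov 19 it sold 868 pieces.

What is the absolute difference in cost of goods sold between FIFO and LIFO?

FIFO COGS: 75 @ $16 + 300 @ $15 + 261 @ $13 + 71 @ $13 + 84 @ $14 + 77 @ $10 = $11,962
LIFO COGS: 272 @ $10 + 84 @ $14 + 71 @ $13 + 261 @ $13 + 180 @ $15 = $10,912
Difference = |$11,962 − $10,912| = $1,050

$1,050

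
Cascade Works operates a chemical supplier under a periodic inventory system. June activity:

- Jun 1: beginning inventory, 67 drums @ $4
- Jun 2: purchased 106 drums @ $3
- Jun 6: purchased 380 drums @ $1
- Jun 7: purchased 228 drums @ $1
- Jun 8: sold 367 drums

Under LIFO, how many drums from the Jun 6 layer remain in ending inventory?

Jun 8, 367 sold [LIFO — newest first]: 228 @ $1 + 139 @ $1 = $367
Ending inventory: 67 @ $4 + 106 @ $3 + 241 @ $1 = $827
Check: goods available $1,194 = COGS $367 + ending $827

241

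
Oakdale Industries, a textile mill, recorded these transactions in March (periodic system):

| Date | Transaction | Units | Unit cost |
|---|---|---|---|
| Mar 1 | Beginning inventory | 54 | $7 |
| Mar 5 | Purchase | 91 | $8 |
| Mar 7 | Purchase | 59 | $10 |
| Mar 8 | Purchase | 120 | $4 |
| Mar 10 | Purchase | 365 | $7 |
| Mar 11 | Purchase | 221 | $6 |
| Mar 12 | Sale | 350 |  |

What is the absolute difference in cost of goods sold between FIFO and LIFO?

FIFO COGS: 54 @ $7 + 91 @ $8 + 59 @ $10 + 120 @ $4 + 26 @ $7 = $2,358
LIFO COGS: 221 @ $6 + 129 @ $7 = $2,229
Difference = |$2,358 − $2,229| = $129

$129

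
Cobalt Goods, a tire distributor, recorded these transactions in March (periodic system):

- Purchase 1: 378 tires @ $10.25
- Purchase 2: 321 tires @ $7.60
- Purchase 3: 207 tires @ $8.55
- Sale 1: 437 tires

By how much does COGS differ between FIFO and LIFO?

$805.05

FIFO COGS: 378 @ $10.25 + 59 @ $7.60 = $4,322.90
LIFO COGS: 207 @ $8.55 + 230 @ $7.60 = $3,517.85
Difference = |$4,322.90 − $3,517.85| = $805.05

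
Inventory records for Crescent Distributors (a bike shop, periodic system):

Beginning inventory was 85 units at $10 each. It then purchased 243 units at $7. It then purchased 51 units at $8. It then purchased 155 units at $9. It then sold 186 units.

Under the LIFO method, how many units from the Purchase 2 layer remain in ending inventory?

20

Sale 1 (186) [LIFO — newest first]: 155 @ $9 + 31 @ $8 = $1,643
Ending inventory: 85 @ $10 + 243 @ $7 + 20 @ $8 = $2,711
Check: goods available $4,354 = COGS $1,643 + ending $2,711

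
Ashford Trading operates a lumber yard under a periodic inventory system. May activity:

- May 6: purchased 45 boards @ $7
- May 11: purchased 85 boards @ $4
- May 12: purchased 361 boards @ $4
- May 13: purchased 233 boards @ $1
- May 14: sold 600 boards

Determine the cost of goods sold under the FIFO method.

May 14, 600 sold [FIFO — oldest first]: 45 @ $7 + 85 @ $4 + 361 @ $4 + 109 @ $1 = $2,208
Ending inventory: 124 @ $1 = $124
Check: goods available $2,332 = COGS $2,208 + ending $124

COGS = $2,208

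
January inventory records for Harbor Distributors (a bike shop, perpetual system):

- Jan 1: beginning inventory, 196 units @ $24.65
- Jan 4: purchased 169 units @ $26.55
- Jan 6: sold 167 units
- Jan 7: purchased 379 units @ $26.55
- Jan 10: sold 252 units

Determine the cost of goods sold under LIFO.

COGS = $11,124.45

Jan 6, 167 sold [LIFO — newest first]: 167 @ $26.55 = $4,433.85
Jan 10, 252 sold [LIFO — newest first]: 252 @ $26.55 = $6,690.60
Total COGS = $4,433.85 + $6,690.60 = $11,124.45
Ending inventory: 196 @ $24.65 + 2 @ $26.55 + 127 @ $26.55 = $8,256.35
Check: goods available $19,380.80 = COGS $11,124.45 + ending $8,256.35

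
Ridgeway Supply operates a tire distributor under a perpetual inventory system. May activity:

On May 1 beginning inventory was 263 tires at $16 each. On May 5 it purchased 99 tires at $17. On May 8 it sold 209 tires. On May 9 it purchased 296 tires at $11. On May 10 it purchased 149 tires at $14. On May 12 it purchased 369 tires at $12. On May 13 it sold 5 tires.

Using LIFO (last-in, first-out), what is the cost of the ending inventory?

Ending inventory = $12,158

May 8, 209 sold [LIFO — newest first]: 99 @ $17 + 110 @ $16 = $3,443
May 13, 5 sold [LIFO — newest first]: 5 @ $12 = $60
Total COGS = $3,443 + $60 = $3,503
Ending inventory: 153 @ $16 + 296 @ $11 + 149 @ $14 + 364 @ $12 = $12,158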